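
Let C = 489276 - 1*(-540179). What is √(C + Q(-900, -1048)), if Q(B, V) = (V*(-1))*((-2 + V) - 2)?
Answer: I*√73041 ≈ 270.26*I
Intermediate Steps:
C = 1029455 (C = 489276 + 540179 = 1029455)
Q(B, V) = -V*(-4 + V) (Q(B, V) = (-V)*(-4 + V) = -V*(-4 + V))
√(C + Q(-900, -1048)) = √(1029455 - 1048*(4 - 1*(-1048))) = √(1029455 - 1048*(4 + 1048)) = √(1029455 - 1048*1052) = √(1029455 - 1102496) = √(-73041) = I*√73041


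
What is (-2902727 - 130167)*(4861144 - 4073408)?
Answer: -2389119787984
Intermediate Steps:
(-2902727 - 130167)*(4861144 - 4073408) = -3032894*787736 = -2389119787984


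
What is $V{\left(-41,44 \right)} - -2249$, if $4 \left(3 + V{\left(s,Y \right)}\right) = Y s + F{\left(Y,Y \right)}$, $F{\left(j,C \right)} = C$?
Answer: $1806$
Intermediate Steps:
$V{\left(s,Y \right)} = -3 + \frac{Y}{4} + \frac{Y s}{4}$ ($V{\left(s,Y \right)} = -3 + \frac{Y s + Y}{4} = -3 + \frac{Y + Y s}{4} = -3 + \left(\frac{Y}{4} + \frac{Y s}{4}\right) = -3 + \frac{Y}{4} + \frac{Y s}{4}$)
$V{\left(-41,44 \right)} - -2249 = \left(-3 + \frac{1}{4} \cdot 44 + \frac{1}{4} \cdot 44 \left(-41\right)\right) - -2249 = \left(-3 + 11 - 451\right) + 2249 = -443 + 2249 = 1806$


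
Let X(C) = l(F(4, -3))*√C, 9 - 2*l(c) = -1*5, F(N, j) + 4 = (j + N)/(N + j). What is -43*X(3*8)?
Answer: -602*√6 ≈ -1474.6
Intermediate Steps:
F(N, j) = -3 (F(N, j) = -4 + (j + N)/(N + j) = -4 + (N + j)/(N + j) = -4 + 1 = -3)
l(c) = 7 (l(c) = 9/2 - (-1)*5/2 = 9/2 - ½*(-5) = 9/2 + 5/2 = 7)
X(C) = 7*√C
-43*X(3*8) = -301*√(3*8) = -301*√24 = -301*2*√6 = -602*√6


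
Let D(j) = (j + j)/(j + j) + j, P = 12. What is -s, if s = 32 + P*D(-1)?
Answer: -32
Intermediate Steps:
D(j) = 1 + j (D(j) = (2*j)/((2*j)) + j = (2*j)*(1/(2*j)) + j = 1 + j)
s = 32 (s = 32 + 12*(1 - 1) = 32 + 12*0 = 32 + 0 = 32)
-s = -1*32 = -32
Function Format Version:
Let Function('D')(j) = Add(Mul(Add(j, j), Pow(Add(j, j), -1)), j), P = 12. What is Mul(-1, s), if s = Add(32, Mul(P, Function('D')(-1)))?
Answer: -32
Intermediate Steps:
Function('D')(j) = Add(1, j) (Function('D')(j) = Add(Mul(Mul(2, j), Pow(Mul(2, j), -1)), j) = Add(Mul(Mul(2, j), Mul(Rational(1, 2), Pow(j, -1))), j) = Add(1, j))
s = 32 (s = Add(32, Mul(12, Add(1, -1))) = Add(32, Mul(12, 0)) = Add(32, 0) = 32)
Mul(-1, s) = Mul(-1, 32) = -32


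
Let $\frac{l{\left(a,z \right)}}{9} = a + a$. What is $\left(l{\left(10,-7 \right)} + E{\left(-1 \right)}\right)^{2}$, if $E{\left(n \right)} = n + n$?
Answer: $31684$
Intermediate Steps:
$l{\left(a,z \right)} = 18 a$ ($l{\left(a,z \right)} = 9 \left(a + a\right) = 9 \cdot 2 a = 18 a$)
$E{\left(n \right)} = 2 n$
$\left(l{\left(10,-7 \right)} + E{\left(-1 \right)}\right)^{2} = \left(18 \cdot 10 + 2 \left(-1\right)\right)^{2} = \left(180 - 2\right)^{2} = 178^{2} = 31684$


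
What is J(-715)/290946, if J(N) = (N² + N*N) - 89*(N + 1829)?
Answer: 153884/48491 ≈ 3.1735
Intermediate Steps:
J(N) = -162781 - 89*N + 2*N² (J(N) = (N² + N²) - 89*(1829 + N) = 2*N² + (-162781 - 89*N) = -162781 - 89*N + 2*N²)
J(-715)/290946 = (-162781 - 89*(-715) + 2*(-715)²)/290946 = (-162781 + 63635 + 2*511225)*(1/290946) = (-162781 + 63635 + 1022450)*(1/290946) = 923304*(1/290946) = 153884/48491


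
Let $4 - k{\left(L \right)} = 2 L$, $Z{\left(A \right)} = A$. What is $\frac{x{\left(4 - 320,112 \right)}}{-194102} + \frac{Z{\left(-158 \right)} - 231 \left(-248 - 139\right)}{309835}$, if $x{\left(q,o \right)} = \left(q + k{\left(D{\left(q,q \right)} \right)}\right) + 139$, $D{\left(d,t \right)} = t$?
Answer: $\frac{17179254113}{60139593170} \approx 0.28566$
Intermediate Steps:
$k{\left(L \right)} = 4 - 2 L$
$x{\left(q,o \right)} = 143 - q$ ($x{\left(q,o \right)} = \left(q - \left(-4 + 2 q\right)\right) + 139 = \left(4 - q\right) + 139 = 143 - q$)
$\frac{x{\left(4 - 320,112 \right)}}{-194102} + \frac{Z{\left(-158 \right)} - 231 \left(-248 - 139\right)}{309835} = \frac{143 - \left(4 - 320\right)}{-194102} + \frac{-158 - 231 \left(-248 - 139\right)}{309835} = \left(143 - -316\right) \left(- \frac{1}{194102}\right) + \left(-158 - -89397\right) \frac{1}{309835} = \left(143 + 316\right) \left(- \frac{1}{194102}\right) + \left(-158 + 89397\right) \frac{1}{309835} = 459 \left(- \frac{1}{194102}\right) + 89239 \cdot \frac{1}{309835} = - \frac{459}{194102} + \frac{89239}{309835} = \frac{17179254113}{60139593170}$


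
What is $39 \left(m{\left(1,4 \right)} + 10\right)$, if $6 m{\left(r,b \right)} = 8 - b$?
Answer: $416$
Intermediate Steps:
$m{\left(r,b \right)} = \frac{4}{3} - \frac{b}{6}$ ($m{\left(r,b \right)} = \frac{8 - b}{6} = \frac{4}{3} - \frac{b}{6}$)
$39 \left(m{\left(1,4 \right)} + 10\right) = 39 \left(\left(\frac{4}{3} - \frac{2}{3}\right) + 10\right) = 39 \left(\frac{2}{3} + 10\right) = 39 \cdot \frac{32}{3} = 416$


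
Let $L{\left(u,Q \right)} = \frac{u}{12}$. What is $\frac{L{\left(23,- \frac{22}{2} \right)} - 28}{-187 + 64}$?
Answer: $\frac{313}{1476} \approx 0.21206$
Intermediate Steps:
$L{\left(u,Q \right)} = \frac{u}{12}$ ($L{\left(u,Q \right)} = u \frac{1}{12} = \frac{u}{12}$)
$\frac{L{\left(23,- \frac{22}{2} \right)} - 28}{-187 + 64} = \frac{\frac{1}{12} \cdot 23 - 28}{-187 + 64} = \frac{\frac{23}{12} - 28}{-123} = \left(- \frac{313}{12}\right) \left(- \frac{1}{123}\right) = \frac{313}{1476}$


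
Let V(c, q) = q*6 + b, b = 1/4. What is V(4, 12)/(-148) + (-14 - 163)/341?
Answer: -203333/201872 ≈ -1.0072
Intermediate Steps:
b = ¼ ≈ 0.25000
V(c, q) = ¼ + 6*q (V(c, q) = q*6 + ¼ = 6*q + ¼ = ¼ + 6*q)
V(4, 12)/(-148) + (-14 - 163)/341 = (¼ + 6*12)/(-148) + (-14 - 163)/341 = (¼ + 72)*(-1/148) - 177*1/341 = (289/4)*(-1/148) - 177/341 = -289/592 - 177/341 = -203333/201872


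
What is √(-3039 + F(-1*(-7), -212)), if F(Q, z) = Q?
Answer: 2*I*√758 ≈ 55.064*I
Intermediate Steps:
√(-3039 + F(-1*(-7), -212)) = √(-3039 - 1*(-7)) = √(-3039 + 7) = √(-3032) = 2*I*√758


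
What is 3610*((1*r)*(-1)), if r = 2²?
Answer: -14440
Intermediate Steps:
r = 4
3610*((1*r)*(-1)) = 3610*((1*4)*(-1)) = 3610*(4*(-1)) = 3610*(-4) = -14440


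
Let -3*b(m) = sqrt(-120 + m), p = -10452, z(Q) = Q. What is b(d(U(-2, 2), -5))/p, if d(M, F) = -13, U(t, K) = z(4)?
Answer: I*sqrt(133)/31356 ≈ 0.00036779*I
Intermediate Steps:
U(t, K) = 4
b(m) = -sqrt(-120 + m)/3
b(d(U(-2, 2), -5))/p = -sqrt(-120 - 13)/3/(-10452) = -I*sqrt(133)/3*(-1/10452) = I*sqrt(133)/31356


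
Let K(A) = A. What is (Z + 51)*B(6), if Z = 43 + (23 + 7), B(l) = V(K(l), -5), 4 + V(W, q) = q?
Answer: -1116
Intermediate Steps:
V(W, q) = -4 + q
B(l) = -9 (B(l) = -4 - 5 = -9)
Z = 73 (Z = 43 + 30 = 73)
(Z + 51)*B(6) = (73 + 51)*(-9) = 124*(-9) = -1116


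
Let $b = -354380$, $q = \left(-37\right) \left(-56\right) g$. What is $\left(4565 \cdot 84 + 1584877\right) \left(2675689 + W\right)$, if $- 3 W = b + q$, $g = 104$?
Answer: $\frac{16073359240183}{3} \approx 5.3578 \cdot 10^{12}$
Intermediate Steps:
$q = 215488$ ($q = \left(-37\right) \left(-56\right) 104 = 2072 \cdot 104 = 215488$)
$W = \frac{138892}{3}$ ($W = - \frac{-354380 + 215488}{3} = \left(- \frac{1}{3}\right) \left(-138892\right) = \frac{138892}{3} \approx 46297.0$)
$\left(4565 \cdot 84 + 1584877\right) \left(2675689 + W\right) = \left(4565 \cdot 84 + 1584877\right) \left(2675689 + \frac{138892}{3}\right) = \left(383460 + 1584877\right) \frac{8165959}{3} = 1968337 \cdot \frac{8165959}{3} = \frac{16073359240183}{3}$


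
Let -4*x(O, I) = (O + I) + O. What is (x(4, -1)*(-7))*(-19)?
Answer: -931/4 ≈ -232.75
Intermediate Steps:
x(O, I) = -O/2 - I/4 (x(O, I) = -((O + I) + O)/4 = -((I + O) + O)/4 = -(I + 2*O)/4 = -O/2 - I/4)
(x(4, -1)*(-7))*(-19) = ((-½*4 - ¼*(-1))*(-7))*(-19) = ((-2 + ¼)*(-7))*(-19) = -7/4*(-7)*(-19) = (49/4)*(-19) = -931/4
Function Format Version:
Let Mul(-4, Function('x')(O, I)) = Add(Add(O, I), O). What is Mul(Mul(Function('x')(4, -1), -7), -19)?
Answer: Rational(-931, 4) ≈ -232.75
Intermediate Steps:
Function('x')(O, I) = Add(Mul(Rational(-1, 2), O), Mul(Rational(-1, 4), I)) (Function('x')(O, I) = Mul(Rational(-1, 4), Add(Add(O, I), O)) = Mul(Rational(-1, 4), Add(Add(I, O), O)) = Mul(Rational(-1, 4), Add(I, Mul(2, O))) = Add(Mul(Rational(-1, 2), O), Mul(Rational(-1, 4), I)))
Mul(Mul(Function('x')(4, -1), -7), -19) = Mul(Mul(Add(Mul(Rational(-1, 2), 4), Mul(Rational(-1, 4), -1)), -7), -19) = Mul(Mul(Add(-2, Rational(1, 4)), -7), -19) = Mul(Mul(Rational(-7, 4), -7), -19) = Mul(Rational(49, 4), -19) = Rational(-931, 4)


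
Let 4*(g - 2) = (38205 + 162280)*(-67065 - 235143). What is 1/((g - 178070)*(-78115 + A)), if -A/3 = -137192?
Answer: -1/5051007391187268 ≈ -1.9798e-16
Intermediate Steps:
A = 411576 (A = -3*(-137192) = 411576)
g = -15147042718 (g = 2 + ((38205 + 162280)*(-67065 - 235143))/4 = 2 + (200485*(-302208))/4 = 2 + (¼)*(-60588170880) = 2 - 15147042720 = -15147042718)
1/((g - 178070)*(-78115 + A)) = 1/((-15147042718 - 178070)*(-78115 + 411576)) = 1/(-15147220788*333461) = 1/(-5051007391187268) = -1/5051007391187268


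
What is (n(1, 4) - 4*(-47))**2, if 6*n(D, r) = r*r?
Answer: 327184/9 ≈ 36354.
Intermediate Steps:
n(D, r) = r**2/6 (n(D, r) = (r*r)/6 = r**2/6)
(n(1, 4) - 4*(-47))**2 = ((1/6)*4**2 - 4*(-47))**2 = ((1/6)*16 + 188)**2 = (8/3 + 188)**2 = (572/3)**2 = 327184/9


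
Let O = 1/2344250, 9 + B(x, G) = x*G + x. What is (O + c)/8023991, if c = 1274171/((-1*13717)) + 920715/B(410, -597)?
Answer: -17663506109547789/1466328083095398894250 ≈ -1.2046e-5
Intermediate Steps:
B(x, G) = -9 + x + G*x (B(x, G) = -9 + (x*G + x) = -9 + (G*x + x) = -9 + (x + G*x) = -9 + x + G*x)
O = 1/2344250 ≈ 4.2658e-7
c = -7534821878/77953711 (c = 1274171/((-1*13717)) + 920715/(-9 + 410 - 597*410) = 1274171/(-13717) + 920715/(-9 + 410 - 244770) = 1274171*(-1/13717) + 920715/(-244369) = -1274171/13717 + 920715*(-1/244369) = -1274171/13717 - 920715/244369 = -7534821878/77953711 ≈ -96.658)
(O + c)/8023991 = (1/2344250 - 7534821878/77953711)/8023991 = -17663506109547789/182742987011750*1/8023991 = -17663506109547789/1466328083095398894250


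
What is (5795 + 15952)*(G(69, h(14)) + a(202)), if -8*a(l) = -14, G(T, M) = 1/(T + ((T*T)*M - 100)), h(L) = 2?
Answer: 1444892427/37964 ≈ 38060.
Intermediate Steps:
G(T, M) = 1/(-100 + T + M*T²) (G(T, M) = 1/(T + (T²*M - 100)) = 1/(T + (M*T² - 100)) = 1/(T + (-100 + M*T²)) = 1/(-100 + T + M*T²))
a(l) = 7/4 (a(l) = -⅛*(-14) = 7/4)
(5795 + 15952)*(G(69, h(14)) + a(202)) = (5795 + 15952)*(1/(-100 + 69 + 2*69²) + 7/4) = 21747*(1/(-100 + 69 + 2*4761) + 7/4) = 21747*(1/(-100 + 69 + 9522) + 7/4) = 21747*(1/9491 + 7/4) = 21747*(66441/37964) = 1444892427/37964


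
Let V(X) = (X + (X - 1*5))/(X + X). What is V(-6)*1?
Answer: 17/12 ≈ 1.4167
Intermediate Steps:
V(X) = (-5 + 2*X)/(2*X) (V(X) = (X + (X - 5))/((2*X)) = (X + (-5 + X))*(1/(2*X)) = (-5 + 2*X)*(1/(2*X)) = (-5 + 2*X)/(2*X))
V(-6)*1 = ((-5/2 - 6)/(-6))*1 = -1/6*(-17/2)*1 = (17/12)*1 = 17/12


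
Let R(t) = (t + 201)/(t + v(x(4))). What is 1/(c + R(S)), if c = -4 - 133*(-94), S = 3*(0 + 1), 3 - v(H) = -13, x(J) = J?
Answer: 19/237666 ≈ 7.9944e-5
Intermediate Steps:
v(H) = 16 (v(H) = 3 - 1*(-13) = 3 + 13 = 16)
S = 3 (S = 3*1 = 3)
R(t) = (201 + t)/(16 + t) (R(t) = (t + 201)/(t + 16) = (201 + t)/(16 + t))
c = 12498 (c = -4 + 12502 = 12498)
1/(c + R(S)) = 1/(12498 + (201 + 3)/(16 + 3)) = 1/(12498 + 204/19) = 1/(237666/19) = 19/237666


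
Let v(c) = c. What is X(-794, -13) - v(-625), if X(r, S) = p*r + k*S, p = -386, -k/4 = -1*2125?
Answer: 196609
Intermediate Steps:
k = 8500 (k = -(-4)*2125 = -4*(-2125) = 8500)
X(r, S) = -386*r + 8500*S
X(-794, -13) - v(-625) = (-386*(-794) + 8500*(-13)) - 1*(-625) = (306484 - 110500) + 625 = 195984 + 625 = 196609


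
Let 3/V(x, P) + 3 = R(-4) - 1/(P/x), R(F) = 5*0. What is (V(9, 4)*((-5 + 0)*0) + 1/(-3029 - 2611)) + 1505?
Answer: 8488199/5640 ≈ 1505.0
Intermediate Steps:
R(F) = 0
V(x, P) = 3/(-3 - x/P) (V(x, P) = 3/(-3 + (0 - 1/(P/x))) = 3/(-3 + (0 - x/P)) = 3/(-3 - x/P))
(V(9, 4)*((-5 + 0)*0) + 1/(-3029 - 2611)) + 1505 = ((-3*4/(9 + 3*4))*((-5 + 0)*0) + 1/(-3029 - 2611)) + 1505 = ((-3*4/(9 + 12))*(-5*0) + 1/(-5640)) + 1505 = (-3*4/21*0 - 1/5640) + 1505 = (-3*4*1/21*0 - 1/5640) + 1505 = (-4/7*0 - 1/5640) + 1505 = (0 - 1/5640) + 1505 = -1/5640 + 1505 = 8488199/5640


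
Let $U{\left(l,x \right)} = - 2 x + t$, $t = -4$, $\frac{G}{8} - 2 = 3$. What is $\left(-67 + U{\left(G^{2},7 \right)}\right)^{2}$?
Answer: $7225$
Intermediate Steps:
$G = 40$ ($G = 16 + 8 \cdot 3 = 16 + 24 = 40$)
$U{\left(l,x \right)} = -4 - 2 x$ ($U{\left(l,x \right)} = - 2 x - 4 = -4 - 2 x$)
$\left(-67 + U{\left(G^{2},7 \right)}\right)^{2} = \left(-67 - 18\right)^{2} = \left(-85\right)^{2} = 7225$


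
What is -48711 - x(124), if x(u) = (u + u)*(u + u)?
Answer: -110215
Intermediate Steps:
x(u) = 4*u² (x(u) = (2*u)*(2*u) = 4*u²)
-48711 - x(124) = -48711 - 4*124² = -48711 - 4*15376 = -48711 - 1*61504 = -48711 - 61504 = -110215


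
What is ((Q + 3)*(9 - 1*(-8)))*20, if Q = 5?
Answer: 2720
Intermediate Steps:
((Q + 3)*(9 - 1*(-8)))*20 = ((5 + 3)*(9 - 1*(-8)))*20 = (8*(9 + 8))*20 = (8*17)*20 = 136*20 = 2720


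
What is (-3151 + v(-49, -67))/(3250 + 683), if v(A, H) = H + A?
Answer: -363/437 ≈ -0.83066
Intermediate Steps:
v(A, H) = A + H
(-3151 + v(-49, -67))/(3250 + 683) = (-3151 + (-49 - 67))/(3250 + 683) = (-3151 - 116)/3933 = -3267*1/3933 = -363/437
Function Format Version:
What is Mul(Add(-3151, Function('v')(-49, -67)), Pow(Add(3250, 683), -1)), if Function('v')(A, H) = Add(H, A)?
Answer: Rational(-363, 437) ≈ -0.83066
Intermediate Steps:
Function('v')(A, H) = Add(A, H)
Mul(Add(-3151, Function('v')(-49, -67)), Pow(Add(3250, 683), -1)) = Mul(Add(-3151, Add(-49, -67)), Pow(Add(3250, 683), -1)) = Mul(Add(-3151, -116), Pow(3933, -1)) = Mul(-3267, Rational(1, 3933)) = Rational(-363, 437)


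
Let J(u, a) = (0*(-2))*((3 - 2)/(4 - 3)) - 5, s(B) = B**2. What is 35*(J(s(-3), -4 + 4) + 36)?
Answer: 1085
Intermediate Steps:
J(u, a) = -5 (J(u, a) = 0*(1/1) - 5 = 0*(1*1) - 5 = 0*1 - 5 = 0 - 5 = -5)
35*(J(s(-3), -4 + 4) + 36) = 35*(-5 + 36) = 35*31 = 1085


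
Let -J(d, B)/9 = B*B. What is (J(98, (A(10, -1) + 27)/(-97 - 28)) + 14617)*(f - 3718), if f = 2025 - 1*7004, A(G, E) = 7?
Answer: -1986222782037/15625 ≈ -1.2712e+8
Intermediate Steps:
f = -4979 (f = 2025 - 7004 = -4979)
J(d, B) = -9*B² (J(d, B) = -9*B*B = -9*B²)
(J(98, (A(10, -1) + 27)/(-97 - 28)) + 14617)*(f - 3718) = (-9*(7 + 27)²/(-97 - 28)² + 14617)*(-4979 - 3718) = (-9*(34/(-125))² + 14617)*(-8697) = (-9*(34*(-1/125))² + 14617)*(-8697) = (-9*(-34/125)² + 14617)*(-8697) = (-9*1156/15625 + 14617)*(-8697) = (-10404/15625 + 14617)*(-8697) = (228380221/15625)*(-8697) = -1986222782037/15625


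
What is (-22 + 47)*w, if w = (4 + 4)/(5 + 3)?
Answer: 25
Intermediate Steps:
w = 1 (w = 8/8 = 8*(1/8) = 1)
(-22 + 47)*w = (-22 + 47)*1 = 25*1 = 25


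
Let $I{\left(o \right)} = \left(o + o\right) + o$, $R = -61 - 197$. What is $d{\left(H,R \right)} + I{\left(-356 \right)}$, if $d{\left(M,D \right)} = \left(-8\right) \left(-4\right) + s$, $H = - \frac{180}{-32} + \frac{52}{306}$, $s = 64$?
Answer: $-972$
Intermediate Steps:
$R = -258$
$H = \frac{7093}{1224}$ ($H = \left(-180\right) \left(- \frac{1}{32}\right) + 52 \cdot \frac{1}{306} = \frac{45}{8} + \frac{26}{153} = \frac{7093}{1224} \approx 5.7949$)
$d{\left(M,D \right)} = 96$ ($d{\left(M,D \right)} = \left(-8\right) \left(-4\right) + 64 = 32 + 64 = 96$)
$I{\left(o \right)} = 3 o$ ($I{\left(o \right)} = 2 o + o = 3 o$)
$d{\left(H,R \right)} + I{\left(-356 \right)} = 96 + 3 \left(-356\right) = 96 - 1068 = -972$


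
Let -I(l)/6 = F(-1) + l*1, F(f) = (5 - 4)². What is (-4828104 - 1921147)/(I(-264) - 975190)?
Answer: 6749251/973612 ≈ 6.9322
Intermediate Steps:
F(f) = 1 (F(f) = 1² = 1)
I(l) = -6 - 6*l (I(l) = -6*(1 + l*1) = -6*(1 + l) = -6 - 6*l)
(-4828104 - 1921147)/(I(-264) - 975190) = (-4828104 - 1921147)/((-6 - 6*(-264)) - 975190) = -6749251/((-6 + 1584) - 975190) = -6749251/(1578 - 975190) = -6749251/(-973612) = -6749251*(-1/973612) = 6749251/973612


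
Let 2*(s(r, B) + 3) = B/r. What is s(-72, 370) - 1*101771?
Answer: -7327913/72 ≈ -1.0178e+5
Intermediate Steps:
s(r, B) = -3 + B/(2*r) (s(r, B) = -3 + (B/r)/2 = -3 + B/(2*r))
s(-72, 370) - 1*101771 = (-3 + (1/2)*370/(-72)) - 1*101771 = (-3 + (1/2)*370*(-1/72)) - 101771 = (-3 - 185/72) - 101771 = -401/72 - 101771 = -7327913/72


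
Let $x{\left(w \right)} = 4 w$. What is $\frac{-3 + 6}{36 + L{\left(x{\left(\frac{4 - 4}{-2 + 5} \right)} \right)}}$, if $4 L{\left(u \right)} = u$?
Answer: $\frac{1}{12} \approx 0.083333$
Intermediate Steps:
$L{\left(u \right)} = \frac{u}{4}$
$\frac{-3 + 6}{36 + L{\left(x{\left(\frac{4 - 4}{-2 + 5} \right)} \right)}} = \frac{-3 + 6}{36 + \frac{4 \frac{4 - 4}{-2 + 5}}{4}} = \frac{1}{36 + \frac{4 \cdot \frac{0}{3}}{4}} \cdot 3 = \frac{1}{36 + \frac{4 \cdot 0 \cdot \frac{1}{3}}{4}} \cdot 3 = \frac{1}{36 + \frac{4 \cdot 0}{4}} \cdot 3 = \frac{1}{36 + \frac{1}{4} \cdot 0} \cdot 3 = \frac{1}{36 + 0} \cdot 3 = \frac{1}{36} \cdot 3 = \frac{1}{12}$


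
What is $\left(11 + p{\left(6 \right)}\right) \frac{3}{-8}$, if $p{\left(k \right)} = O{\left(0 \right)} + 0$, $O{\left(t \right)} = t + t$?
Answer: $- \frac{33}{8} \approx -4.125$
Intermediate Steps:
$O{\left(t \right)} = 2 t$
$p{\left(k \right)} = 0$ ($p{\left(k \right)} = 2 \cdot 0 + 0 = 0 + 0 = 0$)
$\left(11 + p{\left(6 \right)}\right) \frac{3}{-8} = \left(11 + 0\right) \frac{3}{-8} = 11 \cdot 3 \left(- \frac{1}{8}\right) = 11 \left(- \frac{3}{8}\right) = - \frac{33}{8}$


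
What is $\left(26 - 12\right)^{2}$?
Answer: $196$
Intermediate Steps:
$\left(26 - 12\right)^{2} = 14^{2} = 196$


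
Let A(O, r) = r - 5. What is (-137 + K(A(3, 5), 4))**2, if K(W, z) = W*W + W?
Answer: 18769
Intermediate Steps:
A(O, r) = -5 + r
K(W, z) = W + W**2 (K(W, z) = W**2 + W = W + W**2)
(-137 + K(A(3, 5), 4))**2 = (-137 + (-5 + 5)*(1 + (-5 + 5)))**2 = (-137 + 0*(1 + 0))**2 = (-137 + 0*1)**2 = (-137 + 0)**2 = (-137)**2 = 18769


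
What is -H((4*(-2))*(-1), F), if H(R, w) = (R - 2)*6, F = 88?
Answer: -36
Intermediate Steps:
H(R, w) = -12 + 6*R (H(R, w) = (-2 + R)*6 = -12 + 6*R)
-H((4*(-2))*(-1), F) = -(-12 + 6*((4*(-2))*(-1))) = -(-12 + 6*(-8*(-1))) = -(-12 + 6*8) = -(-12 + 48) = -1*36 = -36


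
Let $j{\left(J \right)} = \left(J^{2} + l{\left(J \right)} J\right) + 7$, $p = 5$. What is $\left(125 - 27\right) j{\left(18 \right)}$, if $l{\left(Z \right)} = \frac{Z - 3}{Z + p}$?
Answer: $\frac{772534}{23} \approx 33588.0$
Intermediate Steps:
$l{\left(Z \right)} = \frac{-3 + Z}{5 + Z}$ ($l{\left(Z \right)} = \frac{Z - 3}{Z + 5} = \frac{-3 + Z}{5 + Z}$)
$j{\left(J \right)} = 7 + J^{2} + \frac{J \left(-3 + J\right)}{5 + J}$ ($j{\left(J \right)} = \left(J^{2} + \frac{-3 + J}{5 + J} J\right) + 7 = \left(J^{2} + \frac{J \left(-3 + J\right)}{5 + J}\right) + 7 = 7 + J^{2} + \frac{J \left(-3 + J\right)}{5 + J}$)
$\left(125 - 27\right) j{\left(18 \right)} = \left(125 - 27\right) \frac{18 \left(-3 + 18\right) + \left(5 + 18\right) \left(7 + 18^{2}\right)}{5 + 18} = 98 \frac{18 \cdot 15 + 23 \left(7 + 324\right)}{23} = 98 \frac{270 + 23 \cdot 331}{23} = 98 \frac{270 + 7613}{23} = 98 \cdot \frac{1}{23} \cdot 7883 = 98 \cdot \frac{7883}{23} = \frac{772534}{23}$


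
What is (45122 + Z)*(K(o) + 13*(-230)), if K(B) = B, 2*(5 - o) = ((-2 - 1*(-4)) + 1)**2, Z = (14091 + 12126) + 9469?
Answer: -241575516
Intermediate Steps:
Z = 35686 (Z = 26217 + 9469 = 35686)
o = 1/2 (o = 5 - ((-2 - 1*(-4)) + 1)**2/2 = 5 - ((-2 + 4) + 1)**2/2 = 5 - (2 + 1)**2/2 = 5 - 1/2*3**2 = 5 - 1/2*9 = 5 - 9/2 = 1/2 ≈ 0.50000)
(45122 + Z)*(K(o) + 13*(-230)) = (45122 + 35686)*(1/2 + 13*(-230)) = 80808*(1/2 - 2990) = 80808*(-5979/2) = -241575516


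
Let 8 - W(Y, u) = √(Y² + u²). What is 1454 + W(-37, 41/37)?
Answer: 1462 - √1875842/37 ≈ 1425.0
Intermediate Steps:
W(Y, u) = 8 - √(Y² + u²)
1454 + W(-37, 41/37) = 1454 + (8 - √((-37)² + (41/37)²)) = 1454 + (8 - √(1369 + (41*(1/37))²)) = 1454 + (8 - √(1369 + (41/37)²)) = 1454 + (8 - √(1369 + 1681/1369)) = 1454 + (8 - √(1875842/1369)) = 1454 + (8 - √1875842/37) = 1462 - √1875842/37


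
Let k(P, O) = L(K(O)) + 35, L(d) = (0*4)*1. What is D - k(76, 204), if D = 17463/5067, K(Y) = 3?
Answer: -53294/1689 ≈ -31.554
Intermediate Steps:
L(d) = 0 (L(d) = 0*1 = 0)
k(P, O) = 35 (k(P, O) = 0 + 35 = 35)
D = 5821/1689 (D = 17463*(1/5067) = 5821/1689 ≈ 3.4464)
D - k(76, 204) = 5821/1689 - 1*35 = 5821/1689 - 35 = -53294/1689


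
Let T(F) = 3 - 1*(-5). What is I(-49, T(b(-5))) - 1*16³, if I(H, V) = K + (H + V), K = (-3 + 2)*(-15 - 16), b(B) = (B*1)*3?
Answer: -4106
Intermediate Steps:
b(B) = 3*B (b(B) = B*3 = 3*B)
T(F) = 8 (T(F) = 3 + 5 = 8)
K = 31 (K = -1*(-31) = 31)
I(H, V) = 31 + H + V (I(H, V) = 31 + (H + V) = 31 + H + V)
I(-49, T(b(-5))) - 1*16³ = (31 - 49 + 8) - 1*16³ = -10 - 1*4096 = -10 - 4096 = -4106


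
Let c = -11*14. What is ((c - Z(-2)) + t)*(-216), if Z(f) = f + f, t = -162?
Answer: 67392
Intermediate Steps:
c = -154
Z(f) = 2*f
((c - Z(-2)) + t)*(-216) = ((-154 - 2*(-2)) - 162)*(-216) = ((-154 - 1*(-4)) - 162)*(-216) = ((-154 + 4) - 162)*(-216) = (-150 - 162)*(-216) = -312*(-216) = 67392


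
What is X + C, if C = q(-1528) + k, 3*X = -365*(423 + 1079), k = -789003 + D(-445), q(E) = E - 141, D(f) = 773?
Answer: -2917927/3 ≈ -9.7264e+5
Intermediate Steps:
q(E) = -141 + E
k = -788230 (k = -789003 + 773 = -788230)
X = -548230/3 (X = (-365*(423 + 1079))/3 = (-365*1502)/3 = (⅓)*(-548230) = -548230/3 ≈ -1.8274e+5)
C = -789899 (C = (-141 - 1528) - 788230 = -1669 - 788230 = -789899)
X + C = -548230/3 - 789899 = -2917927/3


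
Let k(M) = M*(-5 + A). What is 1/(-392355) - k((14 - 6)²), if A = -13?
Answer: 451992959/392355 ≈ 1152.0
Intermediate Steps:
k(M) = -18*M (k(M) = M*(-5 - 13) = M*(-18) = -18*M)
1/(-392355) - k((14 - 6)²) = 1/(-392355) - (-18)*(14 - 6)² = -1/392355 - (-18)*8² = -1/392355 - (-18)*64 = -1/392355 - 1*(-1152) = -1/392355 + 1152 = 451992959/392355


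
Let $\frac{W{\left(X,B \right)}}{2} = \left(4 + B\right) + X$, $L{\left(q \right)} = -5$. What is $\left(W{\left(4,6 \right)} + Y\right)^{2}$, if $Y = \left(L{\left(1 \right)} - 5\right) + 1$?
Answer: $361$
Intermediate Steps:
$W{\left(X,B \right)} = 8 + 2 B + 2 X$ ($W{\left(X,B \right)} = 2 \left(\left(4 + B\right) + X\right) = 2 \left(4 + B + X\right) = 8 + 2 B + 2 X$)
$Y = -9$ ($Y = \left(-5 - 5\right) + 1 = -10 + 1 = -9$)
$\left(W{\left(4,6 \right)} + Y\right)^{2} = \left(\left(8 + 2 \cdot 6 + 2 \cdot 4\right) - 9\right)^{2} = \left(\left(8 + 12 + 8\right) - 9\right)^{2} = \left(28 - 9\right)^{2} = 19^{2} = 361$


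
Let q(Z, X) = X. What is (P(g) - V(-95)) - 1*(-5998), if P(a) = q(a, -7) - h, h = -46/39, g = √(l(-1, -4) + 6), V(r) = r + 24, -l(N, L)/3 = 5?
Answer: 236464/39 ≈ 6063.2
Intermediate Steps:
l(N, L) = -15 (l(N, L) = -3*5 = -15)
V(r) = 24 + r
g = 3*I (g = √(-15 + 6) = √(-9) = 3*I ≈ 3.0*I)
h = -46/39 (h = -46*1/39 = -46/39 ≈ -1.1795)
P(a) = -227/39 (P(a) = -7 - 1*(-46/39) = -7 + 46/39 = -227/39)
(P(g) - V(-95)) - 1*(-5998) = (-227/39 - (24 - 95)) - 1*(-5998) = (-227/39 - 1*(-71)) + 5998 = (-227/39 + 71) + 5998 = 2542/39 + 5998 = 236464/39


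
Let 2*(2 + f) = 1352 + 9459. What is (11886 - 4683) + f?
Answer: 25213/2 ≈ 12607.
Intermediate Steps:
f = 10807/2 (f = -2 + (1352 + 9459)/2 = -2 + (½)*10811 = -2 + 10811/2 = 10807/2 ≈ 5403.5)
(11886 - 4683) + f = (11886 - 4683) + 10807/2 = 7203 + 10807/2 = 25213/2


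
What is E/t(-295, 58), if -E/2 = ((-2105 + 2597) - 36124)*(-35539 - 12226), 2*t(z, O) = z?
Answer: 1361569984/59 ≈ 2.3077e+7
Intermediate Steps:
t(z, O) = z/2
E = -3403924960 (E = -2*((-2105 + 2597) - 36124)*(-35539 - 12226) = -2*(492 - 36124)*(-47765) = -(-71264)*(-47765) = -2*1701962480 = -3403924960)
E/t(-295, 58) = -3403924960/((½)*(-295)) = -3403924960/(-295/2) = -3403924960*(-2/295) = 1361569984/59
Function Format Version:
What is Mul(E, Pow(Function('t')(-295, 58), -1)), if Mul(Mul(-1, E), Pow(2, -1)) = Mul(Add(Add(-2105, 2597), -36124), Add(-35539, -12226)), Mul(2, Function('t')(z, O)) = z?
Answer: Rational(1361569984, 59) ≈ 2.3077e+7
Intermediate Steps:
Function('t')(z, O) = Mul(Rational(1, 2), z)
E = -3403924960 (E = Mul(-2, Mul(Add(Add(-2105, 2597), -36124), Add(-35539, -12226))) = Mul(-2, Mul(Add(492, -36124), -47765)) = Mul(-2, Mul(-35632, -47765)) = Mul(-2, 1701962480) = -3403924960)
Mul(E, Pow(Function('t')(-295, 58), -1)) = Mul(-3403924960, Pow(Mul(Rational(1, 2), -295), -1)) = Mul(-3403924960, Pow(Rational(-295, 2), -1)) = Mul(-3403924960, Rational(-2, 295)) = Rational(1361569984, 59)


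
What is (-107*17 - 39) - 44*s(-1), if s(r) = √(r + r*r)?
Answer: -1858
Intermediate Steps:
s(r) = √(r + r²)
(-107*17 - 39) - 44*s(-1) = (-107*17 - 39) - 44*√(-(1 - 1)) = (-1819 - 39) - 44*√(-1*0) = -1858 - 44*√0 = -1858 - 44*0 = -1858 - 1*0 = -1858 + 0 = -1858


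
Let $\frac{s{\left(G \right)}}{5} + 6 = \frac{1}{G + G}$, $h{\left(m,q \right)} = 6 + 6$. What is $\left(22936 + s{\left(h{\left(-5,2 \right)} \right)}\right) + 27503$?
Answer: $\frac{1209821}{24} \approx 50409.0$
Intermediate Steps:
$h{\left(m,q \right)} = 12$
$s{\left(G \right)} = -30 + \frac{5}{2 G}$ ($s{\left(G \right)} = -30 + \frac{5}{G + G} = -30 + \frac{5}{2 G}$)
$\left(22936 + s{\left(h{\left(-5,2 \right)} \right)}\right) + 27503 = \left(22936 - \left(30 - \frac{5}{2 \cdot 12}\right)\right) + 27503 = \left(22936 + \left(-30 + \frac{5}{2} \cdot \frac{1}{12}\right)\right) + 27503 = \left(22936 + \left(-30 + \frac{5}{24}\right)\right) + 27503 = \left(22936 - \frac{715}{24}\right) + 27503 = \frac{549749}{24} + 27503 = \frac{1209821}{24}$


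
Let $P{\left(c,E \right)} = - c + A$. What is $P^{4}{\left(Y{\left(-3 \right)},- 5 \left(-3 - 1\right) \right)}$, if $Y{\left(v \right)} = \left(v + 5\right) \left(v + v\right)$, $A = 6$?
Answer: $104976$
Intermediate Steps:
$Y{\left(v \right)} = 2 v \left(5 + v\right)$ ($Y{\left(v \right)} = \left(5 + v\right) 2 v = 2 v \left(5 + v\right)$)
$P{\left(c,E \right)} = 6 - c$ ($P{\left(c,E \right)} = - c + 6 = 6 - c$)
$P^{4}{\left(Y{\left(-3 \right)},- 5 \left(-3 - 1\right) \right)} = \left(6 - 2 \left(-3\right) \left(5 - 3\right)\right)^{4} = \left(6 - 2 \left(-3\right) 2\right)^{4} = \left(6 - -12\right)^{4} = \left(6 + 12\right)^{4} = 18^{4} = 104976$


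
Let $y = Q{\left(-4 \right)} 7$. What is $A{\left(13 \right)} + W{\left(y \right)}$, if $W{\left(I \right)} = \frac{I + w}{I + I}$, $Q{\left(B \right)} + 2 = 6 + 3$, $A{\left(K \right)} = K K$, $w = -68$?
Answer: $\frac{16543}{98} \approx 168.81$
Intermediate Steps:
$A{\left(K \right)} = K^{2}$
$Q{\left(B \right)} = 7$ ($Q{\left(B \right)} = -2 + \left(6 + 3\right) = -2 + 9 = 7$)
$y = 49$ ($y = 7 \cdot 7 = 49$)
$W{\left(I \right)} = \frac{-68 + I}{2 I}$ ($W{\left(I \right)} = \frac{I - 68}{I + I} = \frac{-68 + I}{2 I}$)
$A{\left(13 \right)} + W{\left(y \right)} = 13^{2} + \frac{-68 + 49}{2 \cdot 49} = 169 + \frac{1}{2} \cdot \frac{1}{49} \left(-19\right) = 169 - \frac{19}{98} = \frac{16543}{98}$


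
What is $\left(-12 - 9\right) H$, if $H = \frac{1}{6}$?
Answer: $- \frac{7}{2} \approx -3.5$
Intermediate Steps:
$H = \frac{1}{6} \approx 0.16667$
$\left(-12 - 9\right) H = \left(-12 - 9\right) \frac{1}{6} = \left(-21\right) \frac{1}{6} = - \frac{7}{2}$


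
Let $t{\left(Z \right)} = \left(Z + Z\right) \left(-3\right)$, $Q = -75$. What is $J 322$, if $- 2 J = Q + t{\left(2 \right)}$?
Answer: $14007$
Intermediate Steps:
$t{\left(Z \right)} = - 6 Z$ ($t{\left(Z \right)} = 2 Z \left(-3\right) = - 6 Z$)
$J = \frac{87}{2}$ ($J = - \frac{-75 - 12}{2} = \left(- \frac{1}{2}\right) \left(-87\right) = \frac{87}{2} \approx 43.5$)
$J 322 = \frac{87}{2} \cdot 322 = 14007$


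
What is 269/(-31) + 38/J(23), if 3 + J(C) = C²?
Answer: -70158/8153 ≈ -8.6052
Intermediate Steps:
J(C) = -3 + C²
269/(-31) + 38/J(23) = 269/(-31) + 38/(-3 + 23²) = 269*(-1/31) + 38/(-3 + 529) = -269/31 + 38/526 = -269/31 + 38*(1/526) = -269/31 + 19/263 = -70158/8153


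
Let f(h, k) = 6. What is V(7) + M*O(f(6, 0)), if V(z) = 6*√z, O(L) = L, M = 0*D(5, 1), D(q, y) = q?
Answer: 6*√7 ≈ 15.875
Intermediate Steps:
M = 0 (M = 0*5 = 0)
V(7) + M*O(f(6, 0)) = 6*√7 + 0*6 = 6*√7 + 0 = 6*√7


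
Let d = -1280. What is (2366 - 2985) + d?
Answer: -1899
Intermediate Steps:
(2366 - 2985) + d = (2366 - 2985) - 1280 = -619 - 1280 = -1899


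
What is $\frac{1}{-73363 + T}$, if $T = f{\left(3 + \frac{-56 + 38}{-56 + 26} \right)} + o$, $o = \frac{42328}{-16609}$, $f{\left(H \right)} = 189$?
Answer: $- \frac{16609}{1215389294} \approx -1.3666 \cdot 10^{-5}$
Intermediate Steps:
$o = - \frac{42328}{16609}$ ($o = 42328 \left(- \frac{1}{16609}\right) = - \frac{42328}{16609} \approx -2.5485$)
$T = \frac{3096773}{16609}$ ($T = 189 - \frac{42328}{16609} = \frac{3096773}{16609} \approx 186.45$)
$\frac{1}{-73363 + T} = \frac{1}{-73363 + \frac{3096773}{16609}} = \frac{1}{- \frac{1215389294}{16609}} = - \frac{16609}{1215389294}$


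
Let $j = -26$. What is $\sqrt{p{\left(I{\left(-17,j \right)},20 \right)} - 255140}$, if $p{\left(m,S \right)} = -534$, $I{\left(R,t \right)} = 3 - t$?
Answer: $i \sqrt{255674} \approx 505.64 i$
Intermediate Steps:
$\sqrt{p{\left(I{\left(-17,j \right)},20 \right)} - 255140} = \sqrt{-534 - 255140} = \sqrt{-255674} = i \sqrt{255674}$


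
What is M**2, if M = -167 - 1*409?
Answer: 331776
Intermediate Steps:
M = -576 (M = -167 - 409 = -576)
M**2 = (-576)**2 = 331776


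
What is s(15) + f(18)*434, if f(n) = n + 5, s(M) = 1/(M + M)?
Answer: 299461/30 ≈ 9982.0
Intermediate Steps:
s(M) = 1/(2*M)
f(n) = 5 + n
s(15) + f(18)*434 = (½)/15 + (5 + 18)*434 = (½)*(1/15) + 23*434 = 1/30 + 9982 = 299461/30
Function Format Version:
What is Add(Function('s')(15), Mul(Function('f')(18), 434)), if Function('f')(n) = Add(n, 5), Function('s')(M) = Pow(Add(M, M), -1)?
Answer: Rational(299461, 30) ≈ 9982.0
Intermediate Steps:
Function('s')(M) = Mul(Rational(1, 2), Pow(M, -1)) (Function('s')(M) = Pow(Mul(2, M), -1) = Mul(Rational(1, 2), Pow(M, -1)))
Function('f')(n) = Add(5, n)
Add(Function('s')(15), Mul(Function('f')(18), 434)) = Add(Mul(Rational(1, 2), Pow(15, -1)), Mul(Add(5, 18), 434)) = Add(Mul(Rational(1, 2), Rational(1, 15)), Mul(23, 434)) = Add(Rational(1, 30), 9982) = Rational(299461, 30)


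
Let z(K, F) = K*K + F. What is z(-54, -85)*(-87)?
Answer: -246297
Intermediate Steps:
z(K, F) = F + K² (z(K, F) = K² + F = F + K²)
z(-54, -85)*(-87) = (-85 + (-54)²)*(-87) = (-85 + 2916)*(-87) = 2831*(-87) = -246297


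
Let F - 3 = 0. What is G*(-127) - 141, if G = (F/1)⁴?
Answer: -10428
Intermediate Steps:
F = 3 (F = 3 + 0 = 3)
G = 81 (G = (3/1)⁴ = (3*1)⁴ = 3⁴ = 81)
G*(-127) - 141 = 81*(-127) - 141 = -10287 - 141 = -10428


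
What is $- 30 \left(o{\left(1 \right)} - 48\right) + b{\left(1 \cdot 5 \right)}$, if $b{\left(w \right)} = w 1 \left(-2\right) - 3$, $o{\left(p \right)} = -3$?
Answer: $1517$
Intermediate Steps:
$b{\left(w \right)} = -3 - 2 w$ ($b{\left(w \right)} = w \left(-2\right) - 3 = - 2 w - 3 = -3 - 2 w$)
$- 30 \left(o{\left(1 \right)} - 48\right) + b{\left(1 \cdot 5 \right)} = - 30 \left(-3 - 48\right) - \left(3 + 2 \cdot 1 \cdot 5\right) = - 30 \left(-3 - 48\right) - 13 = \left(-30\right) \left(-51\right) - 13 = 1530 - 13 = 1517$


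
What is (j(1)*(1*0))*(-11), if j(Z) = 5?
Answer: 0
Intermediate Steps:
(j(1)*(1*0))*(-11) = (5*(1*0))*(-11) = (5*0)*(-11) = 0*(-11) = 0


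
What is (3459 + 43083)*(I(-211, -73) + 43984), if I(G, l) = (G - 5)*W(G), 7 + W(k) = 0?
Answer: 2117474832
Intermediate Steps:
W(k) = -7 (W(k) = -7 + 0 = -7)
I(G, l) = 35 - 7*G (I(G, l) = (G - 5)*(-7) = (-5 + G)*(-7) = 35 - 7*G)
(3459 + 43083)*(I(-211, -73) + 43984) = (3459 + 43083)*((35 - 7*(-211)) + 43984) = 46542*((35 + 1477) + 43984) = 46542*(1512 + 43984) = 46542*45496 = 2117474832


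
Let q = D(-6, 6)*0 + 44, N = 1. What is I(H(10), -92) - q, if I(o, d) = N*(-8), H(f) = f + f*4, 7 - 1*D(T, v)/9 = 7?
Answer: -52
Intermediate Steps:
D(T, v) = 0 (D(T, v) = 63 - 9*7 = 63 - 63 = 0)
H(f) = 5*f (H(f) = f + 4*f = 5*f)
q = 44 (q = 0*0 + 44 = 0 + 44 = 44)
I(o, d) = -8 (I(o, d) = 1*(-8) = -8)
I(H(10), -92) - q = -8 - 1*44 = -8 - 44 = -52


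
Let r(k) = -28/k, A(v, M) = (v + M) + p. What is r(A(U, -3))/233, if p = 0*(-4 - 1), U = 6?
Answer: -28/699 ≈ -0.040057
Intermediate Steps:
p = 0 (p = 0*(-5) = 0)
A(v, M) = M + v (A(v, M) = (v + M) + 0 = (M + v) + 0 = M + v)
r(A(U, -3))/233 = -28/(-3 + 6)/233 = -28/3*(1/233) = -28*1/3*(1/233) = -28/3*1/233 = -28/699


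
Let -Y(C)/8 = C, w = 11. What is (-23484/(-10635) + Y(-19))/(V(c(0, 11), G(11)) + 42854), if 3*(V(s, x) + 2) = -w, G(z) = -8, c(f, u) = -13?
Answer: 1640004/455692025 ≈ 0.0035989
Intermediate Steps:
Y(C) = -8*C
V(s, x) = -17/3 (V(s, x) = -2 + (-1*11)/3 = -2 + (1/3)*(-11) = -2 - 11/3 = -17/3)
(-23484/(-10635) + Y(-19))/(V(c(0, 11), G(11)) + 42854) = (-23484/(-10635) - 8*(-19))/(-17/3 + 42854) = (-23484*(-1/10635) + 152)/(128545/3) = (7828/3545 + 152)*(3/128545) = (546668/3545)*(3/128545) = 1640004/455692025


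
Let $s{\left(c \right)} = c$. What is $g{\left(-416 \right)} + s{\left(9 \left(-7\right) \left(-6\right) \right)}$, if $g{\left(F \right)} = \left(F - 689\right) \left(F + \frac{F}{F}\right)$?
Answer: $458953$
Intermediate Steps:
$g{\left(F \right)} = \left(1 + F\right) \left(-689 + F\right)$ ($g{\left(F \right)} = \left(-689 + F\right) \left(F + 1\right) = \left(-689 + F\right) \left(1 + F\right) = \left(1 + F\right) \left(-689 + F\right)$)
$g{\left(-416 \right)} + s{\left(9 \left(-7\right) \left(-6\right) \right)} = \left(-689 + \left(-416\right)^{2} - -286208\right) + 9 \left(-7\right) \left(-6\right) = \left(-689 + 173056 + 286208\right) - -378 = 458575 + 378 = 458953$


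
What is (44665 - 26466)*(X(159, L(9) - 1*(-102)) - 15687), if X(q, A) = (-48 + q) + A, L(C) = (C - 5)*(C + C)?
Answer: -280300998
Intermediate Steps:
L(C) = 2*C*(-5 + C) (L(C) = (-5 + C)*(2*C) = 2*C*(-5 + C))
X(q, A) = -48 + A + q
(44665 - 26466)*(X(159, L(9) - 1*(-102)) - 15687) = (44665 - 26466)*((-48 + (2*9*(-5 + 9) - 1*(-102)) + 159) - 15687) = 18199*((-48 + (2*9*4 + 102) + 159) - 15687) = 18199*((-48 + (72 + 102) + 159) - 15687) = 18199*((-48 + 174 + 159) - 15687) = 18199*(285 - 15687) = 18199*(-15402) = -280300998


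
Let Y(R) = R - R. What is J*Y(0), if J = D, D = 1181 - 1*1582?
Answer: 0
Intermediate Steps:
Y(R) = 0
D = -401 (D = 1181 - 1582 = -401)
J = -401
J*Y(0) = -401*0 = 0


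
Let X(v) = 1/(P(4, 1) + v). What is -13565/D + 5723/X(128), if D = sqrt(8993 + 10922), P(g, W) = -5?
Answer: 703929 - 2713*sqrt(19915)/3983 ≈ 7.0383e+5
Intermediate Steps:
X(v) = 1/(-5 + v)
D = sqrt(19915) ≈ 141.12
-13565/D + 5723/X(128) = -13565*sqrt(19915)/19915 + 5723/(1/(-5 + 128)) = -2713*sqrt(19915)/3983 + 5723/(1/123) = -2713*sqrt(19915)/3983 + 5723*123 = -2713*sqrt(19915)/3983 + 703929 = 703929 - 2713*sqrt(19915)/3983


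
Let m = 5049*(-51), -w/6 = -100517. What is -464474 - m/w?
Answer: -93374980283/201034 ≈ -4.6447e+5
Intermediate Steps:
w = 603102 (w = -6*(-100517) = 603102)
m = -257499
-464474 - m/w = -464474 - (-257499)/603102 = -464474 - 1*(-85833/201034) = -464474 + 85833/201034 = -93374980283/201034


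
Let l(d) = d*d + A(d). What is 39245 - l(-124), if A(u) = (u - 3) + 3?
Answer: 23993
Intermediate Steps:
A(u) = u (A(u) = (-3 + u) + 3 = u)
l(d) = d + d² (l(d) = d*d + d = d² + d = d + d²)
39245 - l(-124) = 39245 - (-124)*(1 - 124) = 39245 - (-124)*(-123) = 39245 - 1*15252 = 39245 - 15252 = 23993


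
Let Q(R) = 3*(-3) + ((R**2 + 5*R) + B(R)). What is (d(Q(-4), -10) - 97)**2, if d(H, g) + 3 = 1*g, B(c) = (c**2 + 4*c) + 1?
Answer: 12100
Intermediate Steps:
B(c) = 1 + c**2 + 4*c
Q(R) = -8 + 2*R**2 + 9*R (Q(R) = 3*(-3) + ((R**2 + 5*R) + (1 + R**2 + 4*R)) = -9 + (1 + 2*R**2 + 9*R) = -8 + 2*R**2 + 9*R)
d(H, g) = -3 + g (d(H, g) = -3 + 1*g = -3 + g)
(d(Q(-4), -10) - 97)**2 = ((-3 - 10) - 97)**2 = (-13 - 97)**2 = (-110)**2 = 12100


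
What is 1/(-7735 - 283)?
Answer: -1/8018 ≈ -0.00012472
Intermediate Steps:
1/(-7735 - 283) = 1/(-8018) = -1/8018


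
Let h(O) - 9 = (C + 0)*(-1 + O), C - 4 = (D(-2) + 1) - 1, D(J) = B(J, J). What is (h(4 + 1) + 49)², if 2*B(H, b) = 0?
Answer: 5476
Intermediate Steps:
B(H, b) = 0 (B(H, b) = (½)*0 = 0)
D(J) = 0
C = 4 (C = 4 + ((0 + 1) - 1) = 4 + (1 - 1) = 4 + 0 = 4)
h(O) = 5 + 4*O (h(O) = 9 + (4 + 0)*(-1 + O) = 9 + 4*(-1 + O) = 9 + (-4 + 4*O) = 5 + 4*O)
(h(4 + 1) + 49)² = ((5 + 4*(4 + 1)) + 49)² = ((5 + 4*5) + 49)² = ((5 + 20) + 49)² = (25 + 49)² = 74² = 5476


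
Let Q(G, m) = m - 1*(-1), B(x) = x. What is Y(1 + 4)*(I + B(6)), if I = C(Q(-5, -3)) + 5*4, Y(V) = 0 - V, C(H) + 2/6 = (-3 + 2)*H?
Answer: -415/3 ≈ -138.33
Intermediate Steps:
Q(G, m) = 1 + m (Q(G, m) = m + 1 = 1 + m)
C(H) = -1/3 - H (C(H) = -1/3 + (-3 + 2)*H = -1/3 - H)
Y(V) = -V
I = 65/3 (I = (-1/3 - (1 - 3)) + 5*4 = (-1/3 - 1*(-2)) + 20 = (-1/3 + 2) + 20 = 5/3 + 20 = 65/3 ≈ 21.667)
Y(1 + 4)*(I + B(6)) = (-(1 + 4))*(65/3 + 6) = -1*5*(83/3) = -5*83/3 = -415/3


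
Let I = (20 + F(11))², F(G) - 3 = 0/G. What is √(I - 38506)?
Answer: I*√37977 ≈ 194.88*I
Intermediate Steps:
F(G) = 3 (F(G) = 3 + 0/G = 3 + 0 = 3)
I = 529 (I = (20 + 3)² = 23² = 529)
√(I - 38506) = √(529 - 38506) = √(-37977) = I*√37977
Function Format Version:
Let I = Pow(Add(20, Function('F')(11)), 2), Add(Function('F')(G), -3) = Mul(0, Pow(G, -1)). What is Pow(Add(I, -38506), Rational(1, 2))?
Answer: Mul(I, Pow(37977, Rational(1, 2))) ≈ Mul(194.88, I)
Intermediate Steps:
Function('F')(G) = 3 (Function('F')(G) = Add(3, Mul(0, Pow(G, -1))) = Add(3, 0) = 3)
I = 529 (I = Pow(Add(20, 3), 2) = Pow(23, 2) = 529)
Pow(Add(I, -38506), Rational(1, 2)) = Pow(Add(529, -38506), Rational(1, 2)) = Pow(-37977, Rational(1, 2)) = Mul(I, Pow(37977, Rational(1, 2)))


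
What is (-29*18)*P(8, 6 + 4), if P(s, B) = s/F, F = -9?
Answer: 464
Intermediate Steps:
P(s, B) = -s/9 (P(s, B) = s/(-9) = s*(-1/9) = -s/9)
(-29*18)*P(8, 6 + 4) = (-29*18)*(-1/9*8) = -522*(-8/9) = 464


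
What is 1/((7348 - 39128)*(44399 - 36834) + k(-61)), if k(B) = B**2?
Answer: -1/240411979 ≈ -4.1595e-9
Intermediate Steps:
1/((7348 - 39128)*(44399 - 36834) + k(-61)) = 1/((7348 - 39128)*(44399 - 36834) + (-61)**2) = 1/(-31780*7565 + 3721) = 1/(-240415700 + 3721) = 1/(-240411979) = -1/240411979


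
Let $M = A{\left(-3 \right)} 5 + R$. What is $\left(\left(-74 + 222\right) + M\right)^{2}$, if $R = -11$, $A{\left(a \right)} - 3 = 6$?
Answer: $33124$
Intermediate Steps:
$A{\left(a \right)} = 9$ ($A{\left(a \right)} = 3 + 6 = 9$)
$M = 34$ ($M = 9 \cdot 5 - 11 = 45 - 11 = 34$)
$\left(\left(-74 + 222\right) + M\right)^{2} = \left(\left(-74 + 222\right) + 34\right)^{2} = \left(148 + 34\right)^{2} = 182^{2} = 33124$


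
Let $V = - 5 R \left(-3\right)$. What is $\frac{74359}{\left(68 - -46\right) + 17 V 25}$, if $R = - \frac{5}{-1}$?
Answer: $\frac{74359}{31989} \approx 2.3245$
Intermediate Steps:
$R = 5$ ($R = \left(-5\right) \left(-1\right) = 5$)
$V = 75$ ($V = \left(-5\right) 5 \left(-3\right) = \left(-25\right) \left(-3\right) = 75$)
$\frac{74359}{\left(68 - -46\right) + 17 V 25} = \frac{74359}{\left(68 - -46\right) + 17 \cdot 75 \cdot 25} = \frac{74359}{\left(68 + 46\right) + 17 \cdot 1875} = \frac{74359}{114 + 31875} = \frac{74359}{31989}$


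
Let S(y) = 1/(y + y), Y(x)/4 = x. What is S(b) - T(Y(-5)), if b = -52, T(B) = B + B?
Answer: 4159/104 ≈ 39.990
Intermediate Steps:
Y(x) = 4*x
T(B) = 2*B
S(y) = 1/(2*y)
S(b) - T(Y(-5)) = (1/2)/(-52) - 2*4*(-5) = (1/2)*(-1/52) - 2*(-20) = -1/104 - 1*(-40) = -1/104 + 40 = 4159/104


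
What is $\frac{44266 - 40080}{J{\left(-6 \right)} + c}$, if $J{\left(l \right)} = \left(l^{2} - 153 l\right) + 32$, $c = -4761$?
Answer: $- \frac{4186}{3775} \approx -1.1089$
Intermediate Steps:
$J{\left(l \right)} = 32 + l^{2} - 153 l$
$\frac{44266 - 40080}{J{\left(-6 \right)} + c} = \frac{44266 - 40080}{\left(32 + \left(-6\right)^{2} - -918\right) - 4761} = \frac{4186}{\left(32 + 36 + 918\right) - 4761} = \frac{4186}{986 - 4761} = \frac{4186}{-3775} = 4186 \left(- \frac{1}{3775}\right) = - \frac{4186}{3775}$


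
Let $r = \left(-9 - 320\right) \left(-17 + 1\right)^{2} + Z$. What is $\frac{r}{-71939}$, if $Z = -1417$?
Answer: $\frac{85641}{71939} \approx 1.1905$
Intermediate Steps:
$r = -85641$ ($r = \left(-9 - 320\right) \left(-17 + 1\right)^{2} - 1417 = \left(-9 - 320\right) \left(-16\right)^{2} - 1417 = \left(-329\right) 256 - 1417 = -84224 - 1417 = -85641$)
$\frac{r}{-71939} = - \frac{85641}{-71939} = \left(-85641\right) \left(- \frac{1}{71939}\right) = \frac{85641}{71939}$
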